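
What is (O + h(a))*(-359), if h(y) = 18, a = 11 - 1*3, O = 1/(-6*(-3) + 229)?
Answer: -1596473/247 ≈ -6463.5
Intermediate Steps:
O = 1/247 (O = 1/(18 + 229) = 1/247 ≈ 0.0040486)
a = 8 (a = 11 - 3 = 8)
(O + h(a))*(-359) = (1/247 + 18)*(-359) = (4447/247)*(-359) = -1596473/247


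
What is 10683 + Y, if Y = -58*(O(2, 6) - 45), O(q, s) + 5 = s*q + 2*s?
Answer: 12191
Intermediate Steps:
O(q, s) = -5 + 2*s + q*s (O(q, s) = -5 + (s*q + 2*s) = -5 + (q*s + 2*s) = -5 + (2*s + q*s) = -5 + 2*s + q*s)
Y = 1508 (Y = -58*((-5 + 2*6 + 2*6) - 45) = -58*((-5 + 12 + 12) - 45) = -58*(19 - 45) = -58*(-26) = 1508)
10683 + Y = 10683 + 1508 = 12191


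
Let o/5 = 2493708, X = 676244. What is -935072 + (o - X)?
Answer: 10857224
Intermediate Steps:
o = 12468540 (o = 5*2493708 = 12468540)
-935072 + (o - X) = -935072 + (12468540 - 1*676244) = -935072 + (12468540 - 676244) = -935072 + 11792296 = 10857224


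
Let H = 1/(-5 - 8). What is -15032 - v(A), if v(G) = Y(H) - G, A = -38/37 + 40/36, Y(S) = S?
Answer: -65072831/4329 ≈ -15032.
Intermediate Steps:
H = -1/13 (H = 1/(-13) = -1/13 ≈ -0.076923)
A = 28/333 (A = -38*1/37 + 40*(1/36) = -38/37 + 10/9 = 28/333 ≈ 0.084084)
v(G) = -1/13 - G
-15032 - v(A) = -15032 - (-1/13 - 1*28/333) = -15032 - (-1/13 - 28/333) = -15032 - 1*(-697/4329) = -15032 + 697/4329 = -65072831/4329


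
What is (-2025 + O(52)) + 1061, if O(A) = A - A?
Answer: -964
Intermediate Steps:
O(A) = 0
(-2025 + O(52)) + 1061 = (-2025 + 0) + 1061 = -2025 + 1061 = -964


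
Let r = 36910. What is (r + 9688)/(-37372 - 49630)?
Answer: -23299/43501 ≈ -0.53560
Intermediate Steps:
(r + 9688)/(-37372 - 49630) = (36910 + 9688)/(-37372 - 49630) = 46598/(-87002) = 46598*(-1/87002) = -23299/43501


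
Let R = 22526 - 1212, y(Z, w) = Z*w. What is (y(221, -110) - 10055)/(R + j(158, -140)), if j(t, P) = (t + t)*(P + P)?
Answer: 34365/67166 ≈ 0.51164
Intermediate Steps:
R = 21314
j(t, P) = 4*P*t (j(t, P) = (2*t)*(2*P) = 4*P*t)
(y(221, -110) - 10055)/(R + j(158, -140)) = (221*(-110) - 10055)/(21314 + 4*(-140)*158) = (-24310 - 10055)/(21314 - 88480) = -34365/(-67166) = -34365*(-1/67166) = 34365/67166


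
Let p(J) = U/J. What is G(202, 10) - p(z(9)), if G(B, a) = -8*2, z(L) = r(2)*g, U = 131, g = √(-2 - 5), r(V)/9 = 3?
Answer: -16 + 131*I*√7/189 ≈ -16.0 + 1.8338*I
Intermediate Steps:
r(V) = 27 (r(V) = 9*3 = 27)
g = I*√7 (g = √(-7) = I*√7 ≈ 2.6458*I)
z(L) = 27*I*√7 (z(L) = 27*(I*√7) = 27*I*√7)
p(J) = 131/J
G(B, a) = -16
G(202, 10) - p(z(9)) = -16 - 131/(27*I*√7) = -16 - 131*(-I*√7/189) = -16 - (-131)*I*√7/189 = -16 + 131*I*√7/189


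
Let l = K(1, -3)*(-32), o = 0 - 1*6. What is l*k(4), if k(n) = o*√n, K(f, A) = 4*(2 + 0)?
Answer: 3072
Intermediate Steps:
K(f, A) = 8 (K(f, A) = 4*2 = 8)
o = -6 (o = 0 - 6 = -6)
l = -256 (l = 8*(-32) = -256)
k(n) = -6*√n
l*k(4) = -(-1536)*√4 = -(-1536)*2 = -256*(-12) = 3072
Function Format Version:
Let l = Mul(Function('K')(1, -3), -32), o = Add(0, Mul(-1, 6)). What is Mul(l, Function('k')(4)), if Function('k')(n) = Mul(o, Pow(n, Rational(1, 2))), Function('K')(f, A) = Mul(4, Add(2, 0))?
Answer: 3072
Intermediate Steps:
Function('K')(f, A) = 8 (Function('K')(f, A) = Mul(4, 2) = 8)
o = -6 (o = Add(0, -6) = -6)
l = -256 (l = Mul(8, -32) = -256)
Function('k')(n) = Mul(-6, Pow(n, Rational(1, 2)))
Mul(l, Function('k')(4)) = Mul(-256, Mul(-6, Pow(4, Rational(1, 2)))) = Mul(-256, Mul(-6, 2)) = Mul(-256, -12) = 3072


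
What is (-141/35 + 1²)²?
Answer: 11236/1225 ≈ 9.1722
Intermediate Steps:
(-141/35 + 1²)² = (-141*1/35 + 1)² = (-141/35 + 1)² = (-106/35)² = 11236/1225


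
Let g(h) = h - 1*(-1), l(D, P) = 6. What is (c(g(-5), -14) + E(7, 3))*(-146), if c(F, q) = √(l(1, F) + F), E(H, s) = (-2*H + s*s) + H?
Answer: -292 - 146*√2 ≈ -498.48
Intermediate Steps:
g(h) = 1 + h (g(h) = h + 1 = 1 + h)
E(H, s) = s² - H (E(H, s) = (-2*H + s²) + H = (s² - 2*H) + H = s² - H)
c(F, q) = √(6 + F)
(c(g(-5), -14) + E(7, 3))*(-146) = (√(6 + (1 - 5)) + (3² - 1*7))*(-146) = (√(6 - 4) + (9 - 7))*(-146) = (√2 + 2)*(-146) = (2 + √2)*(-146) = -292 - 146*√2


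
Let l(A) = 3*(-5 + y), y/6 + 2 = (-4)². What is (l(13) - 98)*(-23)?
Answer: -3197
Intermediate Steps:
y = 84 (y = -12 + 6*(-4)² = -12 + 6*16 = -12 + 96 = 84)
l(A) = 237 (l(A) = 3*(-5 + 84) = 3*79 = 237)
(l(13) - 98)*(-23) = (237 - 98)*(-23) = 139*(-23) = -3197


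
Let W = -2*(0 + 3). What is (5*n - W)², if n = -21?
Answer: 9801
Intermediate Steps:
W = -6 (W = -2*3 = -6)
(5*n - W)² = (5*(-21) - 1*(-6))² = (-105 + 6)² = (-99)² = 9801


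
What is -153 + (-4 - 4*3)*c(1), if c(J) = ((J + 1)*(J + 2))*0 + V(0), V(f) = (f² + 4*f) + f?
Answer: -153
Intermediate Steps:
V(f) = f² + 5*f
c(J) = 0 (c(J) = ((J + 1)*(J + 2))*0 + 0*(5 + 0) = ((1 + J)*(2 + J))*0 + 0*5 = 0 + 0 = 0)
-153 + (-4 - 4*3)*c(1) = -153 + (-4 - 4*3)*0 = -153 + (-4 - 12)*0 = -153 - 16*0 = -153 + 0 = -153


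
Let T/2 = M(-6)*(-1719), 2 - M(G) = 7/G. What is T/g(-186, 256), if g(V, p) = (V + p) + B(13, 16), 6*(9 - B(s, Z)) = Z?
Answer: -32661/229 ≈ -142.62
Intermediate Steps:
M(G) = 2 - 7/G
B(s, Z) = 9 - Z/6
g(V, p) = 19/3 + V + p (g(V, p) = (V + p) + (9 - ⅙*16) = (V + p) + (9 - 8/3) = (V + p) + 19/3 = 19/3 + V + p)
T = -10887 (T = 2*((2 - 7/(-6))*(-1719)) = 2*((2 - 7*(-⅙))*(-1719)) = 2*((2 + 7/6)*(-1719)) = 2*((19/6)*(-1719)) = 2*(-10887/2) = -10887)
T/g(-186, 256) = -10887/(19/3 - 186 + 256) = -10887/229/3 = -10887*3/229 = -32661/229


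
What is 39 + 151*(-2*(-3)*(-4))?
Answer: -3585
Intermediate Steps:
39 + 151*(-2*(-3)*(-4)) = 39 + 151*(6*(-4)) = 39 + 151*(-24) = 39 - 3624 = -3585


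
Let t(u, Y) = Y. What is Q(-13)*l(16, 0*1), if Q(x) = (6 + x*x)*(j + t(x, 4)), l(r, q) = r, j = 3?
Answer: 19600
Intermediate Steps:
Q(x) = 42 + 7*x**2 (Q(x) = (6 + x*x)*(3 + 4) = (6 + x**2)*7 = 42 + 7*x**2)
Q(-13)*l(16, 0*1) = (42 + 7*(-13)**2)*16 = (42 + 7*169)*16 = (42 + 1183)*16 = 1225*16 = 19600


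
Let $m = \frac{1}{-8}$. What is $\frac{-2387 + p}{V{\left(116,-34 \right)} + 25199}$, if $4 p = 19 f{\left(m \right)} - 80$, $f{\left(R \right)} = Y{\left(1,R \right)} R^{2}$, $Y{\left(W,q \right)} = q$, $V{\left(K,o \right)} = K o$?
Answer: $- \frac{328637}{2902016} \approx -0.11324$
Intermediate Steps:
$m = - \frac{1}{8} \approx -0.125$
$f{\left(R \right)} = R^{3}$ ($f{\left(R \right)} = R R^{2} = R^{3}$)
$p = - \frac{40979}{2048}$ ($p = \frac{19 \left(- \frac{1}{8}\right)^{3} - 80}{4} = \frac{19 \left(- \frac{1}{512}\right) - 80}{4} = \frac{- \frac{19}{512} - 80}{4} = \frac{1}{4} \left(- \frac{40979}{512}\right) = - \frac{40979}{2048} \approx -20.009$)
$\frac{-2387 + p}{V{\left(116,-34 \right)} + 25199} = \frac{-2387 - \frac{40979}{2048}}{116 \left(-34\right) + 25199} = - \frac{4929555}{2048 \left(-3944 + 25199\right)} = - \frac{4929555}{2048 \cdot 21255} = \left(- \frac{4929555}{2048}\right) \frac{1}{21255} = - \frac{328637}{2902016}$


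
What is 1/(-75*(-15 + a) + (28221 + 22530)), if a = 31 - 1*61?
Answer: 1/54126 ≈ 1.8475e-5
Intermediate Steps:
a = -30 (a = 31 - 61 = -30)
1/(-75*(-15 + a) + (28221 + 22530)) = 1/(-75*(-15 - 30) + (28221 + 22530)) = 1/(-75*(-45) + 50751) = 1/(3375 + 50751) = 1/54126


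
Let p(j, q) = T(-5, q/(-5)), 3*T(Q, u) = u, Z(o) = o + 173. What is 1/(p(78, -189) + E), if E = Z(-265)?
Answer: -5/397 ≈ -0.012594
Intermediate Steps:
Z(o) = 173 + o
T(Q, u) = u/3
p(j, q) = -q/15 (p(j, q) = (q/(-5))/3 = (q*(-⅕))/3 = (-q/5)/3 = -q/15)
E = -92 (E = 173 - 265 = -92)
1/(p(78, -189) + E) = 1/(-1/15*(-189) - 92) = 1/(63/5 - 92) = 1/(-397/5) = -5/397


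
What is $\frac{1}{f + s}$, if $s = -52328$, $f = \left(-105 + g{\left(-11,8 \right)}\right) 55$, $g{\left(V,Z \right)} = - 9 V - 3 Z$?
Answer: $- \frac{1}{53978} \approx -1.8526 \cdot 10^{-5}$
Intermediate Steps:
$f = -1650$ ($f = \left(-105 - -75\right) 55 = \left(-105 + \left(99 - 24\right)\right) 55 = \left(-105 + 75\right) 55 = \left(-30\right) 55 = -1650$)
$\frac{1}{f + s} = \frac{1}{-1650 - 52328} = \frac{1}{-53978} = - \frac{1}{53978}$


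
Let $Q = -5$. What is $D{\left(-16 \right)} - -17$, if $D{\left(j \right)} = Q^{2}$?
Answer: $42$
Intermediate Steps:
$D{\left(j \right)} = 25$ ($D{\left(j \right)} = \left(-5\right)^{2} = 25$)
$D{\left(-16 \right)} - -17 = 25 - -17 = 25 + 17 = 42$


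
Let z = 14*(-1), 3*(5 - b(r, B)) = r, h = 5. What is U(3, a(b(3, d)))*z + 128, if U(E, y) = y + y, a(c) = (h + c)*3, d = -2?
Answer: -628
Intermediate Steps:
b(r, B) = 5 - r/3
a(c) = 15 + 3*c (a(c) = (5 + c)*3 = 15 + 3*c)
U(E, y) = 2*y
z = -14
U(3, a(b(3, d)))*z + 128 = (2*(15 + 3*(5 - 1/3*3)))*(-14) + 128 = (2*(15 + 3*(5 - 1)))*(-14) + 128 = (2*(15 + 3*4))*(-14) + 128 = (2*(15 + 12))*(-14) + 128 = (2*27)*(-14) + 128 = 54*(-14) + 128 = -756 + 128 = -628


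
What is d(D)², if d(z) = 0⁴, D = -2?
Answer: 0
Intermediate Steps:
d(z) = 0
d(D)² = 0² = 0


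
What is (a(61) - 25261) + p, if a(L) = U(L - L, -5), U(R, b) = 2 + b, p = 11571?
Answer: -13693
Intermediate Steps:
a(L) = -3 (a(L) = 2 - 5 = -3)
(a(61) - 25261) + p = (-3 - 25261) + 11571 = -25264 + 11571 = -13693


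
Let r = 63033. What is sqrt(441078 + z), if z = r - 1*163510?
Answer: sqrt(340601) ≈ 583.61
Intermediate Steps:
z = -100477 (z = 63033 - 1*163510 = 63033 - 163510 = -100477)
sqrt(441078 + z) = sqrt(441078 - 100477) = sqrt(340601)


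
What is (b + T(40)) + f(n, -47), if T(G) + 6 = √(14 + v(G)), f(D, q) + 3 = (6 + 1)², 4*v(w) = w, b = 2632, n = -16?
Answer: 2672 + 2*√6 ≈ 2676.9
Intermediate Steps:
v(w) = w/4
f(D, q) = 46 (f(D, q) = -3 + (6 + 1)² = -3 + 7² = -3 + 49 = 46)
T(G) = -6 + √(14 + G/4)
(b + T(40)) + f(n, -47) = (2632 + (-6 + √(56 + 40)/2)) + 46 = (2632 + (-6 + √96/2)) + 46 = (2632 + (-6 + (4*√6)/2)) + 46 = (2632 + (-6 + 2*√6)) + 46 = (2626 + 2*√6) + 46 = 2672 + 2*√6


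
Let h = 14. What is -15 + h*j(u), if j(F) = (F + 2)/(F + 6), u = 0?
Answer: -31/3 ≈ -10.333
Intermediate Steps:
j(F) = (2 + F)/(6 + F)
-15 + h*j(u) = -15 + 14*((2 + 0)/(6 + 0)) = -15 + 14*(2/6) = -15 + 14*((⅙)*2) = -15 + 14*(⅓) = -15 + 14/3 = -31/3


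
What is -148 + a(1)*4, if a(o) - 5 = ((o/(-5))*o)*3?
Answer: -652/5 ≈ -130.40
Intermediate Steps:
a(o) = 5 - 3*o²/5 (a(o) = 5 + ((o/(-5))*o)*3 = 5 + ((o*(-⅕))*o)*3 = 5 + ((-o/5)*o)*3 = 5 - o²/5*3 = 5 - 3*o²/5)
-148 + a(1)*4 = -148 + (5 - ⅗*1²)*4 = -148 + (5 - ⅗*1)*4 = -148 + (5 - ⅗)*4 = -148 + (22/5)*4 = -148 + 88/5 = -652/5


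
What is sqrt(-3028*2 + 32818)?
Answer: sqrt(26762) ≈ 163.59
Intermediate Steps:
sqrt(-3028*2 + 32818) = sqrt(-6056 + 32818) = sqrt(26762)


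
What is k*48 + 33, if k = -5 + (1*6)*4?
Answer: 945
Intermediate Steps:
k = 19 (k = -5 + 6*4 = -5 + 24 = 19)
k*48 + 33 = 19*48 + 33 = 912 + 33 = 945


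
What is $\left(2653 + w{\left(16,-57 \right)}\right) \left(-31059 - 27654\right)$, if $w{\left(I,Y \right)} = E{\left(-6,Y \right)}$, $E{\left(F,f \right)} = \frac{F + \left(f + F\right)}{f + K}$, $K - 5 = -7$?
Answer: $- \frac{9194220948}{59} \approx -1.5583 \cdot 10^{8}$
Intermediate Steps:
$K = -2$ ($K = 5 - 7 = -2$)
$E{\left(F,f \right)} = \frac{f + 2 F}{-2 + f}$ ($E{\left(F,f \right)} = \frac{F + \left(f + F\right)}{f - 2} = \frac{F + \left(F + f\right)}{-2 + f} = \frac{f + 2 F}{-2 + f}$)
$w{\left(I,Y \right)} = \frac{-12 + Y}{-2 + Y}$ ($w{\left(I,Y \right)} = \frac{Y + 2 \left(-6\right)}{-2 + Y} = \frac{Y - 12}{-2 + Y} = \frac{-12 + Y}{-2 + Y}$)
$\left(2653 + w{\left(16,-57 \right)}\right) \left(-31059 - 27654\right) = \left(2653 + \frac{-12 - 57}{-2 - 57}\right) \left(-31059 - 27654\right) = \left(2653 + \frac{1}{-59} \left(-69\right)\right) \left(-58713\right) = \left(2653 - - \frac{69}{59}\right) \left(-58713\right) = \left(2653 + \frac{69}{59}\right) \left(-58713\right) = \frac{156596}{59} \left(-58713\right) = - \frac{9194220948}{59}$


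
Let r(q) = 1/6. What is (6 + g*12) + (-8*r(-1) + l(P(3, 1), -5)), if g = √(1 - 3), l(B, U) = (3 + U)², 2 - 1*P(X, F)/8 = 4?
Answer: 26/3 + 12*I*√2 ≈ 8.6667 + 16.971*I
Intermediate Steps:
P(X, F) = -16 (P(X, F) = 16 - 8*4 = 16 - 32 = -16)
g = I*√2 (g = √(-2) = I*√2 ≈ 1.4142*I)
r(q) = ⅙
(6 + g*12) + (-8*r(-1) + l(P(3, 1), -5)) = (6 + (I*√2)*12) + (-8*⅙ + (3 - 5)²) = (6 + 12*I*√2) + (-4/3 + (-2)²) = (6 + 12*I*√2) + (-4/3 + 4) = (6 + 12*I*√2) + 8/3 = 26/3 + 12*I*√2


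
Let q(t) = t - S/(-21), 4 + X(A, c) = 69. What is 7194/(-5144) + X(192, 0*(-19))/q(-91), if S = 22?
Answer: -10305513/4858508 ≈ -2.1211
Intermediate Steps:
X(A, c) = 65 (X(A, c) = -4 + 69 = 65)
q(t) = 22/21 + t (q(t) = t - 22/(-21) = t - 22*(-1)/21 = t - 1*(-22/21) = t + 22/21 = 22/21 + t)
7194/(-5144) + X(192, 0*(-19))/q(-91) = 7194/(-5144) + 65/(22/21 - 91) = 7194*(-1/5144) + 65/(-1889/21) = -3597/2572 + 65*(-21/1889) = -3597/2572 - 1365/1889 = -10305513/4858508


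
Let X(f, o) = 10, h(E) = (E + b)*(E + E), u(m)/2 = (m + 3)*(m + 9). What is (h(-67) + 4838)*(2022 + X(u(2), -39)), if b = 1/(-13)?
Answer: 365235744/13 ≈ 2.8095e+7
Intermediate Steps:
b = -1/13 ≈ -0.076923
u(m) = 2*(3 + m)*(9 + m) (u(m) = 2*((m + 3)*(m + 9)) = 2*((3 + m)*(9 + m)) = 2*(3 + m)*(9 + m))
h(E) = 2*E*(-1/13 + E) (h(E) = (E - 1/13)*(E + E) = (-1/13 + E)*(2*E) = 2*E*(-1/13 + E))
(h(-67) + 4838)*(2022 + X(u(2), -39)) = ((2/13)*(-67)*(-1 + 13*(-67)) + 4838)*(2022 + 10) = ((2/13)*(-67)*(-1 - 871) + 4838)*2032 = ((2/13)*(-67)*(-872) + 4838)*2032 = (116848/13 + 4838)*2032 = (179742/13)*2032 = 365235744/13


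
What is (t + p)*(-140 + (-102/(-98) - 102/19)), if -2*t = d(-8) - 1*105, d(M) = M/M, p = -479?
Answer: 8196509/133 ≈ 61628.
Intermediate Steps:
d(M) = 1
t = 52 (t = -(1 - 1*105)/2 = -(1 - 105)/2 = -1/2*(-104) = 52)
(t + p)*(-140 + (-102/(-98) - 102/19)) = (52 - 479)*(-140 + (-102/(-98) - 102/19)) = -427*(-140 + (-102*(-1/98) - 102*1/19)) = -427*(-140 + (51/49 - 102/19)) = -427*(-140 - 4029/931) = -427*(-134369/931) = 8196509/133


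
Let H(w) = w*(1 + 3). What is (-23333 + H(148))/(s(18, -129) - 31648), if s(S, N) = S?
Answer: 22741/31630 ≈ 0.71897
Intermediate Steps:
H(w) = 4*w (H(w) = w*4 = 4*w)
(-23333 + H(148))/(s(18, -129) - 31648) = (-23333 + 4*148)/(18 - 31648) = (-23333 + 592)/(-31630) = -22741*(-1/31630) = 22741/31630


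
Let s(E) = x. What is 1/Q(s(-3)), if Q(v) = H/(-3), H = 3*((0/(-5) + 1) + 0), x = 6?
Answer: -1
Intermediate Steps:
s(E) = 6
H = 3 (H = 3*((0*(-⅕) + 1) + 0) = 3*((0 + 1) + 0) = 3*(1 + 0) = 3*1 = 3)
Q(v) = -1 (Q(v) = 3/(-3) = 3*(-⅓) = -1)
1/Q(s(-3)) = 1/(-1) = -1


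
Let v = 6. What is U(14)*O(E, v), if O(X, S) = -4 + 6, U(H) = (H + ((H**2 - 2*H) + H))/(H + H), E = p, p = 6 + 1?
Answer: 14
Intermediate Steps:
p = 7
E = 7
U(H) = H/2 (U(H) = (H + (H**2 - H))/((2*H)) = H**2*(1/(2*H)) = H/2)
O(X, S) = 2
U(14)*O(E, v) = ((1/2)*14)*2 = 7*2 = 14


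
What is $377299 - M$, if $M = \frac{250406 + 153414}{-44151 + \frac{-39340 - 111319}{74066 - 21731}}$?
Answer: $\frac{217970278521914}{577698311} \approx 3.7731 \cdot 10^{5}$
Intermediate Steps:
$M = - \frac{5283479925}{577698311}$ ($M = \frac{403820}{-44151 - \frac{150659}{52335}} = \frac{403820}{- \frac{2310793244}{52335}} = 403820 \left(- \frac{52335}{2310793244}\right) = - \frac{5283479925}{577698311} \approx -9.1457$)
$377299 - M = 377299 - - \frac{5283479925}{577698311} = 377299 + \frac{5283479925}{577698311} = \frac{217970278521914}{577698311}$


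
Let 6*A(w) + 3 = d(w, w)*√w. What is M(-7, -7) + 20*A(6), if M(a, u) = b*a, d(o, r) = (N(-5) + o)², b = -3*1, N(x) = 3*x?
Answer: 11 + 270*√6 ≈ 672.36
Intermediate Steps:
b = -3
d(o, r) = (-15 + o)² (d(o, r) = (3*(-5) + o)² = (-15 + o)²)
M(a, u) = -3*a
A(w) = -½ + √w*(-15 + w)²/6 (A(w) = -½ + ((-15 + w)²*√w)/6 = -½ + (√w*(-15 + w)²)/6 = -½ + √w*(-15 + w)²/6)
M(-7, -7) + 20*A(6) = -3*(-7) + 20*(-½ + √6*(-15 + 6)²/6) = 21 + 20*(-½ + (⅙)*√6*(-9)²) = 21 + 20*(-½ + (⅙)*√6*81) = 21 + 20*(-½ + 27*√6/2) = 21 + (-10 + 270*√6) = 11 + 270*√6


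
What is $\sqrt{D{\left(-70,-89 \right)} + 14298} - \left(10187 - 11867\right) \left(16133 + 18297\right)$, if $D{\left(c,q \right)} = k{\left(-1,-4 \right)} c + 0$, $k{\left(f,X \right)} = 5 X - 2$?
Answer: $57842400 + \sqrt{15838} \approx 5.7842 \cdot 10^{7}$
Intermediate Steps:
$k{\left(f,X \right)} = -2 + 5 X$
$D{\left(c,q \right)} = - 22 c$ ($D{\left(c,q \right)} = \left(-2 + 5 \left(-4\right)\right) c + 0 = \left(-2 - 20\right) c + 0 = - 22 c + 0 = - 22 c$)
$\sqrt{D{\left(-70,-89 \right)} + 14298} - \left(10187 - 11867\right) \left(16133 + 18297\right) = \sqrt{\left(-22\right) \left(-70\right) + 14298} - \left(10187 - 11867\right) \left(16133 + 18297\right) = \sqrt{1540 + 14298} - \left(-1680\right) 34430 = \sqrt{15838} - -57842400 = \sqrt{15838} + 57842400 = 57842400 + \sqrt{15838}$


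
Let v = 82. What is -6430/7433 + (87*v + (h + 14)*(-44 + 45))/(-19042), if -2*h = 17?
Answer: -351015927/283078372 ≈ -1.2400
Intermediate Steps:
h = -17/2 (h = -1/2*17 = -17/2 ≈ -8.5000)
-6430/7433 + (87*v + (h + 14)*(-44 + 45))/(-19042) = -6430/7433 + (87*82 + (-17/2 + 14)*(-44 + 45))/(-19042) = -6430*1/7433 + (7134 + (11/2)*1)*(-1/19042) = -6430/7433 + (7134 + 11/2)*(-1/19042) = -6430/7433 + (14279/2)*(-1/19042) = -6430/7433 - 14279/38084 = -351015927/283078372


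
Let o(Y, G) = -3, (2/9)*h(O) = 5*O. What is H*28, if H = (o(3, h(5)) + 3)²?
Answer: 0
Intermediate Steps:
h(O) = 45*O/2 (h(O) = 9*(5*O)/2 = 45*O/2)
H = 0 (H = (-3 + 3)² = 0² = 0)
H*28 = 0*28 = 0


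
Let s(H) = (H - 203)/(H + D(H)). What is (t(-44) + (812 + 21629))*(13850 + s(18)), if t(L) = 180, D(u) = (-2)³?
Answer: 625764723/2 ≈ 3.1288e+8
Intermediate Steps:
D(u) = -8
s(H) = (-203 + H)/(-8 + H) (s(H) = (H - 203)/(H - 8) = (-203 + H)/(-8 + H))
(t(-44) + (812 + 21629))*(13850 + s(18)) = (180 + (812 + 21629))*(13850 + (-203 + 18)/(-8 + 18)) = (180 + 22441)*(13850 - 185/10) = 22621*(13850 + (⅒)*(-185)) = 22621*(13850 - 37/2) = 22621*(27663/2) = 625764723/2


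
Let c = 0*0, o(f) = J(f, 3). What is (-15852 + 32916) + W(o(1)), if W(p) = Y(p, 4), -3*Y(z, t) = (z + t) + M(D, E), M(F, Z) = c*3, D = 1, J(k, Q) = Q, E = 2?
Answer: 51185/3 ≈ 17062.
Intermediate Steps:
o(f) = 3
c = 0
M(F, Z) = 0 (M(F, Z) = 0*3 = 0)
Y(z, t) = -t/3 - z/3 (Y(z, t) = -((z + t) + 0)/3 = -((t + z) + 0)/3 = -(t + z)/3 = -t/3 - z/3)
W(p) = -4/3 - p/3 (W(p) = -⅓*4 - p/3 = -4/3 - p/3)
(-15852 + 32916) + W(o(1)) = (-15852 + 32916) + (-4/3 - ⅓*3) = 17064 + (-4/3 - 1) = 17064 - 7/3 = 51185/3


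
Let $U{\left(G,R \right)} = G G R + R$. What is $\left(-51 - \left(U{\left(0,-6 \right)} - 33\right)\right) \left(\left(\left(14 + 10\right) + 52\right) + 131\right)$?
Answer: $-2484$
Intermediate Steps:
$U{\left(G,R \right)} = R + R G^{2}$ ($U{\left(G,R \right)} = G^{2} R + R = R G^{2} + R = R + R G^{2}$)
$\left(-51 - \left(U{\left(0,-6 \right)} - 33\right)\right) \left(\left(\left(14 + 10\right) + 52\right) + 131\right) = \left(-51 - \left(- 6 \left(1 + 0^{2}\right) - 33\right)\right) \left(\left(\left(14 + 10\right) + 52\right) + 131\right) = \left(-51 - \left(- 6 \left(1 + 0\right) - 33\right)\right) \left(\left(24 + 52\right) + 131\right) = \left(-51 - \left(\left(-6\right) 1 - 33\right)\right) \left(76 + 131\right) = \left(-51 - \left(-6 - 33\right)\right) 207 = \left(-51 - -39\right) 207 = \left(-51 + 39\right) 207 = \left(-12\right) 207 = -2484$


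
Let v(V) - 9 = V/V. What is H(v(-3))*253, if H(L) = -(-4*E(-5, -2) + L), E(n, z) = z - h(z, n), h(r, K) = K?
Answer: 506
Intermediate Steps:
v(V) = 10 (v(V) = 9 + V/V = 9 + 1 = 10)
E(n, z) = z - n
H(L) = 12 - L (H(L) = -(-4*(-2 - 1*(-5)) + L) = -(-4*(-2 + 5) + L) = -(-4*3 + L) = -(-12 + L) = 12 - L)
H(v(-3))*253 = (12 - 1*10)*253 = (12 - 10)*253 = 2*253 = 506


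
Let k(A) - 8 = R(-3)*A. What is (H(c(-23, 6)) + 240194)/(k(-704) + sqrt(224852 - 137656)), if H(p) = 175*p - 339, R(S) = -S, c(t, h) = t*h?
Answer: -22692166/216981 - 43141*sqrt(21799)/433962 ≈ -119.26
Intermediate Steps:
c(t, h) = h*t
H(p) = -339 + 175*p
k(A) = 8 + 3*A (k(A) = 8 + (-1*(-3))*A = 8 + 3*A)
(H(c(-23, 6)) + 240194)/(k(-704) + sqrt(224852 - 137656)) = ((-339 + 175*(6*(-23))) + 240194)/((8 + 3*(-704)) + sqrt(224852 - 137656)) = ((-339 + 175*(-138)) + 240194)/((8 - 2112) + sqrt(87196)) = ((-339 - 24150) + 240194)/(-2104 + 2*sqrt(21799)) = (-24489 + 240194)/(-2104 + 2*sqrt(21799)) = 215705/(-2104 + 2*sqrt(21799))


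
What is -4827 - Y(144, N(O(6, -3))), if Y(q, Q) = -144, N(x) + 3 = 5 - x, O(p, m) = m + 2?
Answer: -4683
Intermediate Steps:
O(p, m) = 2 + m
N(x) = 2 - x (N(x) = -3 + (5 - x) = 2 - x)
-4827 - Y(144, N(O(6, -3))) = -4827 - 1*(-144) = -4827 + 144 = -4683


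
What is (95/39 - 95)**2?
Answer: 13032100/1521 ≈ 8568.1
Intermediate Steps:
(95/39 - 95)**2 = (-3610/39)**2 = 13032100/1521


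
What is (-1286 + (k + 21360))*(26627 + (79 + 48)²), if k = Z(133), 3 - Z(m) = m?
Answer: 852725664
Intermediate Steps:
Z(m) = 3 - m
k = -130 (k = 3 - 1*133 = 3 - 133 = -130)
(-1286 + (k + 21360))*(26627 + (79 + 48)²) = (-1286 + (-130 + 21360))*(26627 + (79 + 48)²) = (-1286 + 21230)*(26627 + 127²) = 19944*(26627 + 16129) = 19944*42756 = 852725664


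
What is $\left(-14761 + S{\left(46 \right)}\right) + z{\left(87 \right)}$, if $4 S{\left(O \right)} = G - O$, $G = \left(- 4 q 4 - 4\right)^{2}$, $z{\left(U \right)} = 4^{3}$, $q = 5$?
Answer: $- \frac{25889}{2} \approx -12945.0$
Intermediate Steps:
$z{\left(U \right)} = 64$
$G = 7056$ ($G = \left(\left(-4\right) 5 \cdot 4 - 4\right)^{2} = \left(\left(-20\right) 4 - 4\right)^{2} = \left(-80 - 4\right)^{2} = \left(-84\right)^{2} = 7056$)
$S{\left(O \right)} = 1764 - \frac{O}{4}$ ($S{\left(O \right)} = \frac{7056 - O}{4} = 1764 - \frac{O}{4}$)
$\left(-14761 + S{\left(46 \right)}\right) + z{\left(87 \right)} = \left(-14761 + \left(1764 - \frac{23}{2}\right)\right) + 64 = \left(-14761 + \frac{3505}{2}\right) + 64 = - \frac{26017}{2} + 64 = - \frac{25889}{2}$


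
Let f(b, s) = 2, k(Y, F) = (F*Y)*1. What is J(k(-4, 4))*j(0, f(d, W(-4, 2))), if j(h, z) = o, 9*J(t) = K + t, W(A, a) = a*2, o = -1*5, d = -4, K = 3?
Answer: 65/9 ≈ 7.2222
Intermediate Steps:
k(Y, F) = F*Y
o = -5
W(A, a) = 2*a
J(t) = ⅓ + t/9 (J(t) = (3 + t)/9 = ⅓ + t/9)
j(h, z) = -5
J(k(-4, 4))*j(0, f(d, W(-4, 2))) = (⅓ + (4*(-4))/9)*(-5) = (⅓ + (⅑)*(-16))*(-5) = (⅓ - 16/9)*(-5) = -13/9*(-5) = 65/9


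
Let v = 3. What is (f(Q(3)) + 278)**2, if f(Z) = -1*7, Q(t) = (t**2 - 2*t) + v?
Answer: 73441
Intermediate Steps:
Q(t) = 3 + t**2 - 2*t (Q(t) = (t**2 - 2*t) + 3 = 3 + t**2 - 2*t)
f(Z) = -7
(f(Q(3)) + 278)**2 = (-7 + 278)**2 = 271**2 = 73441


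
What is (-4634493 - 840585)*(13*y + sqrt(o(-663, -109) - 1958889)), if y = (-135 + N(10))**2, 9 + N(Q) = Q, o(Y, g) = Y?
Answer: -1278036507384 - 1182616848*I*sqrt(42) ≈ -1.278e+12 - 7.6642e+9*I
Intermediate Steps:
N(Q) = -9 + Q
y = 17956 (y = (-135 + (-9 + 10))**2 = (-135 + 1)**2 = (-134)**2 = 17956)
(-4634493 - 840585)*(13*y + sqrt(o(-663, -109) - 1958889)) = (-4634493 - 840585)*(13*17956 + sqrt(-663 - 1958889)) = -5475078*(233428 + sqrt(-1959552)) = -5475078*(233428 + 216*I*sqrt(42)) = -1278036507384 - 1182616848*I*sqrt(42)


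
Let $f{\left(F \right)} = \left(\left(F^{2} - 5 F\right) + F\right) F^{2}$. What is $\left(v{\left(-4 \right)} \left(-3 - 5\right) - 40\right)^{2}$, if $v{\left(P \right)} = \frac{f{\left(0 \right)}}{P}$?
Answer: $1600$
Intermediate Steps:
$f{\left(F \right)} = F^{2} \left(F^{2} - 4 F\right)$ ($f{\left(F \right)} = \left(F^{2} - 4 F\right) F^{2} = F^{2} \left(F^{2} - 4 F\right)$)
$v{\left(P \right)} = 0$ ($v{\left(P \right)} = \frac{0^{3} \left(-4 + 0\right)}{P} = \frac{0 \left(-4\right)}{P} = \frac{0}{P} = 0$)
$\left(v{\left(-4 \right)} \left(-3 - 5\right) - 40\right)^{2} = \left(0 \left(-3 - 5\right) - 40\right)^{2} = \left(0 \left(-8\right) - 40\right)^{2} = \left(0 - 40\right)^{2} = \left(-40\right)^{2} = 1600$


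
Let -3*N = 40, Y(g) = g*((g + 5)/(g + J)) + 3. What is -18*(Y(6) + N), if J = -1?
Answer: -258/5 ≈ -51.600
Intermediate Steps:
Y(g) = 3 + g*(5 + g)/(-1 + g) (Y(g) = g*((g + 5)/(g - 1)) + 3 = g*((5 + g)/(-1 + g)) + 3 = g*(5 + g)/(-1 + g) + 3 = 3 + g*(5 + g)/(-1 + g))
N = -40/3 (N = -⅓*40 = -40/3 ≈ -13.333)
-18*(Y(6) + N) = -18*((-3 + 6² + 8*6)/(-1 + 6) - 40/3) = -18*((-3 + 36 + 48)/5 - 40/3) = -18*((⅕)*81 - 40/3) = -18*(81/5 - 40/3) = -18*43/15 = -258/5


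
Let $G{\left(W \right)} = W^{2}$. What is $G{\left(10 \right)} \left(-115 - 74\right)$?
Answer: $-18900$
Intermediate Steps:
$G{\left(10 \right)} \left(-115 - 74\right) = 10^{2} \left(-115 - 74\right) = 100 \left(-189\right) = -18900$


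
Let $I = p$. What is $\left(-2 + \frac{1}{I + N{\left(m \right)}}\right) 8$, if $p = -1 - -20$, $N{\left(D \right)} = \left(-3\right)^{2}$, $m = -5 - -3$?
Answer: $- \frac{110}{7} \approx -15.714$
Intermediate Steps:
$m = -2$ ($m = -5 + 3 = -2$)
$N{\left(D \right)} = 9$
$p = 19$ ($p = -1 + 20 = 19$)
$I = 19$
$\left(-2 + \frac{1}{I + N{\left(m \right)}}\right) 8 = \left(-2 + \frac{1}{19 + 9}\right) 8 = \left(-2 + \frac{1}{28}\right) 8 = \left(- \frac{55}{28}\right) 8 = - \frac{110}{7}$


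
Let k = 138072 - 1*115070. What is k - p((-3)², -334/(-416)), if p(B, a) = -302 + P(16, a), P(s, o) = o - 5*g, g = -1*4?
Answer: 4842905/208 ≈ 23283.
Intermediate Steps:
g = -4
P(s, o) = 20 + o (P(s, o) = o - 5*(-4) = o + 20 = 20 + o)
p(B, a) = -282 + a (p(B, a) = -302 + (20 + a) = -282 + a)
k = 23002 (k = 138072 - 115070 = 23002)
k - p((-3)², -334/(-416)) = 23002 - (-282 - 334/(-416)) = 23002 - (-282 - 334*(-1/416)) = 23002 - (-282 + 167/208) = 23002 - 1*(-58489/208) = 23002 + 58489/208 = 4842905/208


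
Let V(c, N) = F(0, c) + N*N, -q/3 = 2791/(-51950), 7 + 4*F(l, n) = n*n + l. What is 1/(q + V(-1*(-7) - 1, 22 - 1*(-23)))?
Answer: 103900/211167521 ≈ 0.00049203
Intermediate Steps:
F(l, n) = -7/4 + l/4 + n²/4 (F(l, n) = -7/4 + (n*n + l)/4 = -7/4 + (n² + l)/4 = -7/4 + (l + n²)/4 = -7/4 + (l/4 + n²/4) = -7/4 + l/4 + n²/4)
q = 8373/51950 (q = -8373/(-51950) = -8373*(-1)/51950 = -3*(-2791/51950) = 8373/51950 ≈ 0.16117)
V(c, N) = -7/4 + N² + c²/4 (V(c, N) = (-7/4 + (¼)*0 + c²/4) + N*N = (-7/4 + 0 + c²/4) + N² = (-7/4 + c²/4) + N² = -7/4 + N² + c²/4)
1/(q + V(-1*(-7) - 1, 22 - 1*(-23))) = 1/(8373/51950 + (-7/4 + (22 - 1*(-23))² + (-1*(-7) - 1)²/4)) = 1/(8373/51950 + (-7/4 + (22 + 23)² + (7 - 1)²/4)) = 1/(8373/51950 + (-7/4 + 45² + (¼)*6²)) = 1/(8373/51950 + (-7/4 + 2025 + (¼)*36)) = 1/(8373/51950 + (-7/4 + 2025 + 9)) = 1/(8373/51950 + 8129/4) = 1/(211167521/103900) = 103900/211167521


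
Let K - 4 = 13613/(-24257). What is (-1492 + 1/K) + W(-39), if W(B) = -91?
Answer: -132021688/83415 ≈ -1582.7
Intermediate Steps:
K = 83415/24257 (K = 4 + 13613/(-24257) = 4 + 13613*(-1/24257) = 4 - 13613/24257 = 83415/24257 ≈ 3.4388)
(-1492 + 1/K) + W(-39) = (-1492 + 1/(83415/24257)) - 91 = (-1492 + 24257/83415) - 91 = -124430923/83415 - 91 = -132021688/83415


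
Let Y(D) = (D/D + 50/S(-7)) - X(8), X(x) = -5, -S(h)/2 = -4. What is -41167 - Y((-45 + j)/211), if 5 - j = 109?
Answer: -164717/4 ≈ -41179.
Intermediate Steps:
j = -104 (j = 5 - 1*109 = 5 - 109 = -104)
S(h) = 8 (S(h) = -2*(-4) = 8)
Y(D) = 49/4 (Y(D) = (D/D + 50/8) - 1*(-5) = (1 + 50*(⅛)) + 5 = (1 + 25/4) + 5 = 29/4 + 5 = 49/4)
-41167 - Y((-45 + j)/211) = -41167 - 1*49/4 = -41167 - 49/4 = -164717/4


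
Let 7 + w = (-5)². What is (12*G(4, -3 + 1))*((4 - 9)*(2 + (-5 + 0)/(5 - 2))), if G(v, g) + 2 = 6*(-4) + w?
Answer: 160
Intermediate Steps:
w = 18 (w = -7 + (-5)² = -7 + 25 = 18)
G(v, g) = -8 (G(v, g) = -2 + (6*(-4) + 18) = -2 + (-24 + 18) = -2 - 6 = -8)
(12*G(4, -3 + 1))*((4 - 9)*(2 + (-5 + 0)/(5 - 2))) = (12*(-8))*((4 - 9)*(2 + (-5 + 0)/(5 - 2))) = -(-480)*(2 - 5/3) = -(-480)/3 = -96*(-5/3) = 160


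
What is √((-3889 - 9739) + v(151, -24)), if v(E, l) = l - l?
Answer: 2*I*√3407 ≈ 116.74*I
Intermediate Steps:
v(E, l) = 0
√((-3889 - 9739) + v(151, -24)) = √((-3889 - 9739) + 0) = √(-13628 + 0) = √(-13628) = 2*I*√3407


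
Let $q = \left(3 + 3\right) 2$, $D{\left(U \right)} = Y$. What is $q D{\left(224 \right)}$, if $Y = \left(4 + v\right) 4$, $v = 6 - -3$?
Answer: $624$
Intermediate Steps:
$v = 9$ ($v = 6 + 3 = 9$)
$Y = 52$ ($Y = \left(4 + 9\right) 4 = 13 \cdot 4 = 52$)
$D{\left(U \right)} = 52$
$q = 12$ ($q = 6 \cdot 2 = 12$)
$q D{\left(224 \right)} = 12 \cdot 52 = 624$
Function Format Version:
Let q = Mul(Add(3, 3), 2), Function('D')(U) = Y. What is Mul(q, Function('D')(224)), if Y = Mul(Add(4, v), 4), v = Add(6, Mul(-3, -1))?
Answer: 624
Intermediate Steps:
v = 9 (v = Add(6, 3) = 9)
Y = 52 (Y = Mul(Add(4, 9), 4) = Mul(13, 4) = 52)
Function('D')(U) = 52
q = 12 (q = Mul(6, 2) = 12)
Mul(q, Function('D')(224)) = Mul(12, 52) = 624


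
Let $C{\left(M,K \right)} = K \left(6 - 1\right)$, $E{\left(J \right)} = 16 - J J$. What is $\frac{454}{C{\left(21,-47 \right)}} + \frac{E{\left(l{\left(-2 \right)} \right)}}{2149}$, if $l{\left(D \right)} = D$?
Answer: $- \frac{972826}{505015} \approx -1.9263$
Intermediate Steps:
$E{\left(J \right)} = 16 - J^{2}$
$C{\left(M,K \right)} = 5 K$ ($C{\left(M,K \right)} = K 5 = 5 K$)
$\frac{454}{C{\left(21,-47 \right)}} + \frac{E{\left(l{\left(-2 \right)} \right)}}{2149} = \frac{454}{5 \left(-47\right)} + \frac{16 - \left(-2\right)^{2}}{2149} = \frac{454}{-235} + \left(16 - 4\right) \frac{1}{2149} = 454 \left(- \frac{1}{235}\right) + \left(16 - 4\right) \frac{1}{2149} = - \frac{454}{235} + 12 \cdot \frac{1}{2149} = - \frac{454}{235} + \frac{12}{2149} = - \frac{972826}{505015}$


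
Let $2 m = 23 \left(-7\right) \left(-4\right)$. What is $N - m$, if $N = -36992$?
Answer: $-37314$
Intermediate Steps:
$m = 322$ ($m = \frac{23 \left(-7\right) \left(-4\right)}{2} = \frac{\left(-161\right) \left(-4\right)}{2} = \frac{1}{2} \cdot 644 = 322$)
$N - m = -36992 - 322 = -37314$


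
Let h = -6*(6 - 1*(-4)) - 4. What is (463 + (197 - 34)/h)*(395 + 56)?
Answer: 13290519/64 ≈ 2.0766e+5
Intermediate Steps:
h = -64 (h = -6*(6 + 4) - 4 = -6*10 - 4 = -60 - 4 = -64)
(463 + (197 - 34)/h)*(395 + 56) = (463 + (197 - 34)/(-64))*(395 + 56) = (463 + 163*(-1/64))*451 = (463 - 163/64)*451 = (29469/64)*451 = 13290519/64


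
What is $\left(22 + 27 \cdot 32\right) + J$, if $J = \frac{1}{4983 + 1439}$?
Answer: $\frac{5689893}{6422} \approx 886.0$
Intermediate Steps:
$J = \frac{1}{6422} \approx 0.00015571$
$\left(22 + 27 \cdot 32\right) + J = \left(22 + 27 \cdot 32\right) + \frac{1}{6422} = \left(22 + 864\right) + \frac{1}{6422} = 886 + \frac{1}{6422} = \frac{5689893}{6422}$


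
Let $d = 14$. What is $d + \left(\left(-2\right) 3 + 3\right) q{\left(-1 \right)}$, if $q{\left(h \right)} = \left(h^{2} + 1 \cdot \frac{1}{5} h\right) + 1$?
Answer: $\frac{43}{5} \approx 8.6$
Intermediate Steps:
$q{\left(h \right)} = 1 + h^{2} + \frac{h}{5}$ ($q{\left(h \right)} = \left(h^{2} + 1 \cdot \frac{1}{5} h\right) + 1 = \left(h^{2} + \frac{h}{5}\right) + 1 = 1 + h^{2} + \frac{h}{5}$)
$d + \left(\left(-2\right) 3 + 3\right) q{\left(-1 \right)} = 14 + \left(\left(-2\right) 3 + 3\right) \left(1 + \left(-1\right)^{2} + \frac{1}{5} \left(-1\right)\right) = 14 + \left(-6 + 3\right) \left(1 + 1 - \frac{1}{5}\right) = 14 - \frac{27}{5} = \frac{43}{5}$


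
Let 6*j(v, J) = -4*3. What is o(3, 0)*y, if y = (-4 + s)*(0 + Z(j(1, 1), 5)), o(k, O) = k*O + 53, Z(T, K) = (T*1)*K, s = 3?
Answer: 530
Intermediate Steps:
j(v, J) = -2 (j(v, J) = (-4*3)/6 = (⅙)*(-12) = -2)
Z(T, K) = K*T (Z(T, K) = T*K = K*T)
o(k, O) = 53 + O*k (o(k, O) = O*k + 53 = 53 + O*k)
y = 10 (y = (-4 + 3)*(0 + 5*(-2)) = -(0 - 10) = -1*(-10) = 10)
o(3, 0)*y = (53 + 0*3)*10 = (53 + 0)*10 = 53*10 = 530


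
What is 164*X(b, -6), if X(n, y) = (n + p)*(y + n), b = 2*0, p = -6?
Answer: 5904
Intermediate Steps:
b = 0
X(n, y) = (-6 + n)*(n + y) (X(n, y) = (n - 6)*(y + n) = (-6 + n)*(n + y))
164*X(b, -6) = 164*(0² - 6*0 - 6*(-6) + 0*(-6)) = 164*(0 + 0 + 36 + 0) = 164*36 = 5904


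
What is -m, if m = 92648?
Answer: -92648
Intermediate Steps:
-m = -1*92648 = -92648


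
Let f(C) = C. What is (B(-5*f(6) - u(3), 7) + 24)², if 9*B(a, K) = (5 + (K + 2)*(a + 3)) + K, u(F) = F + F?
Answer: 529/9 ≈ 58.778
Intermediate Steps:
u(F) = 2*F
B(a, K) = 5/9 + K/9 + (2 + K)*(3 + a)/9 (B(a, K) = ((5 + (K + 2)*(a + 3)) + K)/9 = ((5 + (2 + K)*(3 + a)) + K)/9 = (5 + K + (2 + K)*(3 + a))/9 = 5/9 + K/9 + (2 + K)*(3 + a)/9)
(B(-5*f(6) - u(3), 7) + 24)² = ((11/9 + 2*(-5*6 - 2*3)/9 + (4/9)*7 + (⅑)*7*(-5*6 - 2*3)) + 24)² = ((11/9 + 2*(-30 - 1*6)/9 + 28/9 + (⅑)*7*(-30 - 1*6)) + 24)² = ((11/9 + 2*(-30 - 6)/9 + 28/9 + (⅑)*7*(-30 - 6)) + 24)² = ((11/9 + (2/9)*(-36) + 28/9 + (⅑)*7*(-36)) + 24)² = ((11/9 - 8 + 28/9 - 28) + 24)² = (-95/3 + 24)² = (-23/3)² = 529/9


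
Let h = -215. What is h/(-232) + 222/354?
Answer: 21269/13688 ≈ 1.5538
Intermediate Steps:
h/(-232) + 222/354 = -215/(-232) + 222/354 = -215*(-1/232) + 222*(1/354) = 215/232 + 37/59 = 21269/13688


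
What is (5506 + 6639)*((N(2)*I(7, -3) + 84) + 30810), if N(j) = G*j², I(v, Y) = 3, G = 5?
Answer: 375936330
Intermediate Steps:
N(j) = 5*j²
(5506 + 6639)*((N(2)*I(7, -3) + 84) + 30810) = (5506 + 6639)*(((5*2²)*3 + 84) + 30810) = 12145*(((5*4)*3 + 84) + 30810) = 12145*((20*3 + 84) + 30810) = 12145*((60 + 84) + 30810) = 12145*(144 + 30810) = 12145*30954 = 375936330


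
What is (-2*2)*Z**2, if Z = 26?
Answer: -2704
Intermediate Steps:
(-2*2)*Z**2 = -2*2*26**2 = -4*676 = -2704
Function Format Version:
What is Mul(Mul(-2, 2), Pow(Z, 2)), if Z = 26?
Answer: -2704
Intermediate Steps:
Mul(Mul(-2, 2), Pow(Z, 2)) = Mul(Mul(-2, 2), Pow(26, 2)) = Mul(-4, 676) = -2704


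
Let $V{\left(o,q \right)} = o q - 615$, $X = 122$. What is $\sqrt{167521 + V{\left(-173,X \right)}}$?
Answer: $270 \sqrt{2} \approx 381.84$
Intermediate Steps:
$V{\left(o,q \right)} = -615 + o q$
$\sqrt{167521 + V{\left(-173,X \right)}} = \sqrt{167521 - 21721} = \sqrt{145800} = 270 \sqrt{2}$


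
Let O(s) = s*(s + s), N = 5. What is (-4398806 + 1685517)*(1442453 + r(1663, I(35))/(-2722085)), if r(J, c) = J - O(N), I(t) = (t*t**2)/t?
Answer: -10653674105181461788/2722085 ≈ -3.9138e+12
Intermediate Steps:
I(t) = t**2 (I(t) = t**3/t = t**2)
O(s) = 2*s**2 (O(s) = s*(2*s) = 2*s**2)
r(J, c) = -50 + J (r(J, c) = J - 2*5**2 = J - 2*25 = J - 1*50 = J - 50 = -50 + J)
(-4398806 + 1685517)*(1442453 + r(1663, I(35))/(-2722085)) = (-4398806 + 1685517)*(1442453 + (-50 + 1663)/(-2722085)) = -2713289*(1442453 + 1613*(-1/2722085)) = -2713289*(1442453 - 1613/2722085) = -2713289*3926479672892/2722085 = -10653674105181461788/2722085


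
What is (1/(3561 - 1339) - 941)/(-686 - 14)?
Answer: 2090901/1555400 ≈ 1.3443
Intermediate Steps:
(1/(3561 - 1339) - 941)/(-686 - 14) = (1/2222 - 941)/(-700) = (1/2222 - 941)*(-1/700) = -2090901/2222*(-1/700) = 2090901/1555400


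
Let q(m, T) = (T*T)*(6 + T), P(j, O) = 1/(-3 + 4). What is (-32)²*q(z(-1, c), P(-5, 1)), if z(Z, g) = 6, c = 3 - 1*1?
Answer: 7168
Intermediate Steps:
P(j, O) = 1 (P(j, O) = 1/1 = 1)
c = 2 (c = 3 - 1 = 2)
q(m, T) = T²*(6 + T)
(-32)²*q(z(-1, c), P(-5, 1)) = (-32)²*(1²*(6 + 1)) = 1024*(1*7) = 1024*7 = 7168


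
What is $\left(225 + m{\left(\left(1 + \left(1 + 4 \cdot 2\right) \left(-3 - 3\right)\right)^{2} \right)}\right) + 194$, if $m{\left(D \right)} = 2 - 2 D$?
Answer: $-5197$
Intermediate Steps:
$\left(225 + m{\left(\left(1 + \left(1 + 4 \cdot 2\right) \left(-3 - 3\right)\right)^{2} \right)}\right) + 194 = \left(225 + \left(2 - 2 \left(1 + \left(1 + 4 \cdot 2\right) \left(-3 - 3\right)\right)^{2}\right)\right) + 194 = \left(225 + \left(2 - 2 \left(1 + \left(1 + 8\right) \left(-6\right)\right)^{2}\right)\right) + 194 = \left(225 + \left(2 - 2 \left(1 + 9 \left(-6\right)\right)^{2}\right)\right) + 194 = \left(225 + \left(2 - 2 \left(1 - 54\right)^{2}\right)\right) + 194 = \left(225 + \left(2 - 2 \left(-53\right)^{2}\right)\right) + 194 = \left(225 + \left(2 - 5618\right)\right) + 194 = \left(225 - 5616\right) + 194 = -5391 + 194 = -5197$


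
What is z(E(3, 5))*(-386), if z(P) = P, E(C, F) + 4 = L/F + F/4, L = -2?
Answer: 12159/10 ≈ 1215.9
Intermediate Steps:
E(C, F) = -4 - 2/F + F/4 (E(C, F) = -4 + (-2/F + F/4) = -4 - 2/F + F/4)
z(E(3, 5))*(-386) = (-4 - 2/5 + (1/4)*5)*(-386) = (-4 - 2*1/5 + 5/4)*(-386) = (-4 - 2/5 + 5/4)*(-386) = -63/20*(-386) = 12159/10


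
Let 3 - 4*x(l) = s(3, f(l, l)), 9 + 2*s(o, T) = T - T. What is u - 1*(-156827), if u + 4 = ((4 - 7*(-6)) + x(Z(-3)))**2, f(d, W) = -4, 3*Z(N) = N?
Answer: 10183361/64 ≈ 1.5912e+5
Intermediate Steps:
Z(N) = N/3
s(o, T) = -9/2 (s(o, T) = -9/2 + (T - T)/2 = -9/2 + (1/2)*0 = -9/2 + 0 = -9/2)
x(l) = 15/8 (x(l) = 3/4 - 1/4*(-9/2) = 3/4 + 9/8 = 15/8)
u = 146433/64 (u = -4 + ((4 - 7*(-6)) + 15/8)**2 = -4 + ((4 + 42) + 15/8)**2 = -4 + (46 + 15/8)**2 = -4 + (383/8)**2 = -4 + 146689/64 = 146433/64 ≈ 2288.0)
u - 1*(-156827) = 146433/64 - 1*(-156827) = 146433/64 + 156827 = 10183361/64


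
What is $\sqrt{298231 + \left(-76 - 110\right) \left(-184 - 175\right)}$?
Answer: $\sqrt{365005} \approx 604.16$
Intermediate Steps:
$\sqrt{298231 + \left(-76 - 110\right) \left(-184 - 175\right)} = \sqrt{298231 - -66774} = \sqrt{298231 + 66774} = \sqrt{365005}$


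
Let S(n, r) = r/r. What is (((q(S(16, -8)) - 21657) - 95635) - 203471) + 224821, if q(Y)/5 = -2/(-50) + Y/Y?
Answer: -479684/5 ≈ -95937.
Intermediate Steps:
S(n, r) = 1
q(Y) = 26/5 (q(Y) = 5*(-2/(-50) + Y/Y) = 5*(-2*(-1/50) + 1) = 5*(1/25 + 1) = 5*(26/25) = 26/5)
(((q(S(16, -8)) - 21657) - 95635) - 203471) + 224821 = (((26/5 - 21657) - 95635) - 203471) + 224821 = ((-108259/5 - 95635) - 203471) + 224821 = (-586434/5 - 203471) + 224821 = -1603789/5 + 224821 = -479684/5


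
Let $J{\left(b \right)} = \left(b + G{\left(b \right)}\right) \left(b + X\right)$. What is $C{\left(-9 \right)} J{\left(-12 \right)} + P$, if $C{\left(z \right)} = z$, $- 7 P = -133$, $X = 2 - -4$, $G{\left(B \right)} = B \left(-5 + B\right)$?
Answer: $10387$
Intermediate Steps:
$X = 6$ ($X = 2 + 4 = 6$)
$P = 19$ ($P = \left(- \frac{1}{7}\right) \left(-133\right) = 19$)
$J{\left(b \right)} = \left(6 + b\right) \left(b + b \left(-5 + b\right)\right)$ ($J{\left(b \right)} = \left(b + b \left(-5 + b\right)\right) \left(b + 6\right) = \left(b + b \left(-5 + b\right)\right) \left(6 + b\right) = \left(6 + b\right) \left(b + b \left(-5 + b\right)\right)$)
$C{\left(-9 \right)} J{\left(-12 \right)} + P = - 9 \left(- 12 \left(-24 + \left(-12\right)^{2} + 2 \left(-12\right)\right)\right) + 19 = - 9 \left(- 12 \left(-24 + 144 - 24\right)\right) + 19 = - 9 \left(\left(-12\right) 96\right) + 19 = \left(-9\right) \left(-1152\right) + 19 = 10368 + 19 = 10387$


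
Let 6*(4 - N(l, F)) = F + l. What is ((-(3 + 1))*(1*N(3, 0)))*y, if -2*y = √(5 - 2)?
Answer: 7*√3 ≈ 12.124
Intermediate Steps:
y = -√3/2 (y = -√(5 - 2)/2 = -√3/2 ≈ -0.86602)
N(l, F) = 4 - F/6 - l/6 (N(l, F) = 4 - (F + l)/6 = 4 + (-F/6 - l/6) = 4 - F/6 - l/6)
((-(3 + 1))*(1*N(3, 0)))*y = ((-(3 + 1))*(1*(4 - ⅙*0 - ⅙*3)))*(-√3/2) = ((-1*4)*(1*(4 + 0 - ½)))*(-√3/2) = (-4*7/2)*(-√3/2) = -(-7)*√3 = 7*√3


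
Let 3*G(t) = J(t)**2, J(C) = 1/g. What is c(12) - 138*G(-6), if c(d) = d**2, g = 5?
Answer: 3554/25 ≈ 142.16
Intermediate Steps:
J(C) = 1/5
G(t) = 1/75 (G(t) = (1/5)**2/3 = (1/3)*(1/25) = 1/75)
c(12) - 138*G(-6) = 12**2 - 138*1/75 = 144 - 46/25 = 3554/25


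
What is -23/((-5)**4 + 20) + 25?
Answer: 16102/645 ≈ 24.964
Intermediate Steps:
-23/((-5)**4 + 20) + 25 = -23/(625 + 20) + 25 = -23/645 + 25 = 16102/645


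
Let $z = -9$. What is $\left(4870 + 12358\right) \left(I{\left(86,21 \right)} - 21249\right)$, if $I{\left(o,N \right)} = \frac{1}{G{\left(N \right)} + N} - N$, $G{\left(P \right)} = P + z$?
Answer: $- \frac{12092488252}{33} \approx -3.6644 \cdot 10^{8}$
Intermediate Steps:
$G{\left(P \right)} = -9 + P$ ($G{\left(P \right)} = P - 9 = -9 + P$)
$I{\left(o,N \right)} = \frac{1}{-9 + 2 N} - N$ ($I{\left(o,N \right)} = \frac{1}{\left(-9 + N\right) + N} - N = \frac{1}{-9 + 2 N} - N$)
$\left(4870 + 12358\right) \left(I{\left(86,21 \right)} - 21249\right) = \left(4870 + 12358\right) \left(\frac{1 - 21^{2} - 21 \left(-9 + 21\right)}{-9 + 2 \cdot 21} - 21249\right) = 17228 \left(\frac{1 - 441 - 21 \cdot 12}{-9 + 42} - 21249\right) = 17228 \left(\frac{1 - 441 - 252}{33} - 21249\right) = 17228 \left(\frac{1}{33} \left(-692\right) - 21249\right) = 17228 \left(- \frac{692}{33} - 21249\right) = 17228 \left(- \frac{701909}{33}\right) = - \frac{12092488252}{33}$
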